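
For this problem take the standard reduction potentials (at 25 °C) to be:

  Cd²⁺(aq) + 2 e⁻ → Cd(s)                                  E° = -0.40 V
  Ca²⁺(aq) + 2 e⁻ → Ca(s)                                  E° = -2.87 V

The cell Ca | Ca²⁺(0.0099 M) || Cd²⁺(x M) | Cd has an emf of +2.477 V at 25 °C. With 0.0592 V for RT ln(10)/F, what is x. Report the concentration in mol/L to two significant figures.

0.017 M

Cd²⁺/Cd is the cathode, Ca²⁺/Ca the anode: E°cell = +2.47 V, n = 2.
Overall reaction: Cd²⁺(aq) + Ca(s) → Cd(s) + Ca²⁺(aq); Q = [Ca²⁺]^1/[Cd²⁺]^1.
From E = E° − (0.0592/n) log Q: log Q = (E° − E)·n/0.0592 = (+2.47 − (+2.477))·2/0.0592 = -0.2365.
So 1·log[Cd²⁺] = 1·log(0.0099) − log Q = -2.0044 − (-0.2365) = -1.7679; [Cd²⁺] = 10^(-1.7679) ≈ 0.017 M.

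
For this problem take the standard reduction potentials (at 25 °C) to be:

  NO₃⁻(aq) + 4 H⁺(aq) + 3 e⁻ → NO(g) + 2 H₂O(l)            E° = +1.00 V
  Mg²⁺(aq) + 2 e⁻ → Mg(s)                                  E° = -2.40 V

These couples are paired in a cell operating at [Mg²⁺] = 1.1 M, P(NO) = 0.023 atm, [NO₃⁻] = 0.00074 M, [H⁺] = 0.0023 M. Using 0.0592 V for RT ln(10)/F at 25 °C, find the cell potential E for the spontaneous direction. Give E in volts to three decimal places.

NO₃⁻/NO is the cathode (higher E°), Mg²⁺/Mg the anode: E°cell = +1.00 − (-2.40) = +3.40 V, n = 6.
Overall: 2 NO₃⁻(aq) + 8 H⁺(aq) + 3 Mg(s) → 2 NO(g) + 4 H₂O(l) + 3 Mg²⁺(aq)
Q = P(NO)^2·[Mg²⁺]^3 / ([NO₃⁻]^2·[H⁺]^8); log Q = 24.215.
E = E° − (0.0592/n) log Q = +3.40 − (0.0592/6)(24.215) = +3.161 V.

+3.161 V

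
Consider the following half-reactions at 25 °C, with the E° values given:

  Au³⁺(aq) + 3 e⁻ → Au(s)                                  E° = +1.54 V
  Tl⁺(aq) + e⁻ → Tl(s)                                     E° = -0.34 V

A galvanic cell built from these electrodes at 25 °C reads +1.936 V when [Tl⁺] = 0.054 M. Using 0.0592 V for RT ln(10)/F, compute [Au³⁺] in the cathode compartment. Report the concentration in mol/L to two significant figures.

0.11 M

Au³⁺/Au is the cathode, Tl⁺/Tl the anode: E°cell = +1.88 V, n = 3.
Overall reaction: Au³⁺(aq) + 3 Tl(s) → Au(s) + 3 Tl⁺(aq); Q = [Tl⁺]^3/[Au³⁺]^1.
From E = E° − (0.0592/n) log Q: log Q = (E° − E)·n/0.0592 = (+1.88 − (+1.936))·3/0.0592 = -2.8378.
So 1·log[Au³⁺] = 3·log(0.054) − log Q = -3.8028 − (-2.8378) = -0.9650; [Au³⁺] = 10^(-0.9650) ≈ 0.11 M.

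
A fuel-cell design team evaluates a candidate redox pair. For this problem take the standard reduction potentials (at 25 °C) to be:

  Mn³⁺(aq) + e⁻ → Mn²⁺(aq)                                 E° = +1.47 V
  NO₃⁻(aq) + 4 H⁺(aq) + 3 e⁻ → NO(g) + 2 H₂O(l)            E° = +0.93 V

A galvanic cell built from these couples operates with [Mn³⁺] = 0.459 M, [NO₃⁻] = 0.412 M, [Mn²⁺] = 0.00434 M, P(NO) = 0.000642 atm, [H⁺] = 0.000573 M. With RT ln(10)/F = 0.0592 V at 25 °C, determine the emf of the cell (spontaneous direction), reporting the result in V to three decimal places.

Mn³⁺/Mn²⁺ is the cathode (higher E°), NO₃⁻/NO the anode: E°cell = +1.47 − (+0.93) = +0.54 V, n = 3.
Overall: 3 Mn³⁺(aq) + NO(g) + 2 H₂O(l) → 3 Mn²⁺(aq) + NO₃⁻(aq) + 4 H⁺(aq)
Q = [Mn²⁺]^3·[NO₃⁻]·[H⁺]^4 / ([Mn³⁺]^3·P(NO)); log Q = -16.233.
E = E° − (0.0592/n) log Q = +0.54 − (0.0592/3)(-16.233) = +0.860 V.

+0.860 V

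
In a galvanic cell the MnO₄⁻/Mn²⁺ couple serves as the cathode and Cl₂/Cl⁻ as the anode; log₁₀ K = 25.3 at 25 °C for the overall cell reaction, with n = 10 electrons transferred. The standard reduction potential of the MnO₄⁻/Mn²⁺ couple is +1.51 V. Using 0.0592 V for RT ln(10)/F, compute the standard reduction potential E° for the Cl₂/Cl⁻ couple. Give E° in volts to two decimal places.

E°cell = (0.0592/n)·log K = (0.0592/10)(25.3) = +0.150 V.
Since MnO₄⁻/Mn²⁺ is the cathode and Cl₂/Cl⁻ the anode, E°cell = E°(MnO₄⁻/Mn²⁺) − E°(Cl₂/Cl⁻).
So E°(Cl₂/Cl⁻) = E°(MnO₄⁻/Mn²⁺) − E°cell = (+1.51) − (+0.150) = +1.36 V.

+1.36 V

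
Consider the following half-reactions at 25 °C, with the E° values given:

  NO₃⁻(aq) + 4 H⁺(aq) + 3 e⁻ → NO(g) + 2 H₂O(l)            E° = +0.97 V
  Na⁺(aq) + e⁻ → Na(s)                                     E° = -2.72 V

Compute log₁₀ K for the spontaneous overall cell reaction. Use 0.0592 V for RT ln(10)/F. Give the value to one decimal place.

187.0

Cathode: NO₃⁻/NO; anode: Na⁺/Na. E°cell = +3.69 V, n = 3.
log K = nE°cell / 0.0592 = (3)(+3.69) / 0.0592 = 187.0.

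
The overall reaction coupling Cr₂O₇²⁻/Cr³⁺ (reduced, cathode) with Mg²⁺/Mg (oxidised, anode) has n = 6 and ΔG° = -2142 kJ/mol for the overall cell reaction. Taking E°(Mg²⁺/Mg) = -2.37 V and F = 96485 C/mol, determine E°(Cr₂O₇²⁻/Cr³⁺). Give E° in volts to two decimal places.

+1.33 V

E°cell = −ΔG°/(nF) = −(-2142×10³)/((6)(96485)) = +3.700 V.
Since Cr₂O₇²⁻/Cr³⁺ is the cathode and Mg²⁺/Mg the anode, E°cell = E°(Cr₂O₇²⁻/Cr³⁺) − E°(Mg²⁺/Mg).
So E°(Cr₂O₇²⁻/Cr³⁺) = E°cell + E°(Mg²⁺/Mg) = +3.700 + (-2.37) = +1.33 V.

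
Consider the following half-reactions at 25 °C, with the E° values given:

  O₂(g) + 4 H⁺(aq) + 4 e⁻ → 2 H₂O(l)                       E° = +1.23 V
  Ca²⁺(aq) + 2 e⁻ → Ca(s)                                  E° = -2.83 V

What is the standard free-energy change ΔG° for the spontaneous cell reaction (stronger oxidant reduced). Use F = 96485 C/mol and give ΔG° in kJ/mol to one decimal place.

-1566.9 kJ/mol

O₂/H₂O (E° = +1.23 V) is the cathode; Ca²⁺/Ca (E° = -2.83 V) is the anode, so E°cell = +4.06 V.
Balancing electrons gives n = 4 (lcm of 4 and 2).
ΔG° = −nFE° = −(4)(96485)(+4.06) = -1,566,916 J = -1566.9 kJ/mol.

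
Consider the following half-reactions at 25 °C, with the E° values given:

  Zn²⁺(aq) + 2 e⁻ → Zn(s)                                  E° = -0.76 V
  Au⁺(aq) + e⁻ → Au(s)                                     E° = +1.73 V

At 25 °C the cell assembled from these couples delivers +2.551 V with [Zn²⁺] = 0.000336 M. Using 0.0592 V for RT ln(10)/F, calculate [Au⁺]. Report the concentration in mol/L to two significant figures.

Au⁺/Au is the cathode, Zn²⁺/Zn the anode: E°cell = +2.49 V, n = 2.
Overall reaction: 2 Au⁺(aq) + Zn(s) → 2 Au(s) + Zn²⁺(aq); Q = [Zn²⁺]^1/[Au⁺]^2.
From E = E° − (0.0592/n) log Q: log Q = (E° − E)·n/0.0592 = (+2.49 − (+2.551))·2/0.0592 = -2.0608.
So 2·log[Au⁺] = 1·log(0.000336) − log Q = -3.4737 − (-2.0608) = -1.4129; log[Au⁺] = -1.4129 / 2 = -0.7065; [Au⁺] = 10^(-0.7065) ≈ 0.20 M.

0.20 M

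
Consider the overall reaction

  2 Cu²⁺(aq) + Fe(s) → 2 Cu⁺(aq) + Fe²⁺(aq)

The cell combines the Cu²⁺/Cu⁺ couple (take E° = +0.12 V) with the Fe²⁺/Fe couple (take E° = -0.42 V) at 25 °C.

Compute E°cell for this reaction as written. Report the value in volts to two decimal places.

+0.54 V

The Cu²⁺/Cu⁺ couple has the higher reduction potential, so it is the cathode; Fe²⁺/Fe is oxidised at the anode.
E°cell = E°(cathode) − E°(anode) = (+0.12) − (-0.42) = +0.54 V.
Since E°cell > 0, the reaction is spontaneous under standard conditions.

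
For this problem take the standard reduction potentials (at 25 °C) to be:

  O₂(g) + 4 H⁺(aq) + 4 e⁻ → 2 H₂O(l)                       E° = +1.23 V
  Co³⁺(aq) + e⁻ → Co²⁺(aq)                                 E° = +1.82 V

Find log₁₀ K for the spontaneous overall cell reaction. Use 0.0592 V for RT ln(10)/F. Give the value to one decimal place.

Cathode: Co³⁺/Co²⁺; anode: O₂/H₂O. E°cell = +0.59 V, n = 4.
log K = nE°cell / 0.0592 = (4)(+0.59) / 0.0592 = 39.9.

39.9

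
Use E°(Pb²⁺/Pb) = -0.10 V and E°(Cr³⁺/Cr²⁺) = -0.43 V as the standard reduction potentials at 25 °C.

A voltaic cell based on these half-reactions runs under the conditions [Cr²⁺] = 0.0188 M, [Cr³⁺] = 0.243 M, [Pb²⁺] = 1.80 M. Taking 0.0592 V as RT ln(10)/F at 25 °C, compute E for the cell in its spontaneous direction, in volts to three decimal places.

Pb²⁺/Pb is the cathode (higher E°), Cr³⁺/Cr²⁺ the anode: E°cell = -0.10 − (-0.43) = +0.33 V, n = 2.
Overall: Pb²⁺(aq) + 2 Cr²⁺(aq) → Pb(s) + 2 Cr³⁺(aq)
Q = [Cr³⁺]^2 / ([Pb²⁺]·[Cr²⁺]^2); log Q = 1.968.
E = E° − (0.0592/n) log Q = +0.33 − (0.0592/2)(1.968) = +0.272 V.

+0.272 V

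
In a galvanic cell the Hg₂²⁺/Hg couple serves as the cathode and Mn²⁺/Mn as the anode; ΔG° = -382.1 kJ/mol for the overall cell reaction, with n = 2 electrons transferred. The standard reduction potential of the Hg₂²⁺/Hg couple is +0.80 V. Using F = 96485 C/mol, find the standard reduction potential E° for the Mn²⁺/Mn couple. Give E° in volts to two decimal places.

E°cell = −ΔG°/(nF) = −(-382.1×10³)/((2)(96485)) = +1.980 V.
Since Hg₂²⁺/Hg is the cathode and Mn²⁺/Mn the anode, E°cell = E°(Hg₂²⁺/Hg) − E°(Mn²⁺/Mn).
So E°(Mn²⁺/Mn) = E°(Hg₂²⁺/Hg) − E°cell = (+0.80) − (+1.980) = -1.18 V.

-1.18 V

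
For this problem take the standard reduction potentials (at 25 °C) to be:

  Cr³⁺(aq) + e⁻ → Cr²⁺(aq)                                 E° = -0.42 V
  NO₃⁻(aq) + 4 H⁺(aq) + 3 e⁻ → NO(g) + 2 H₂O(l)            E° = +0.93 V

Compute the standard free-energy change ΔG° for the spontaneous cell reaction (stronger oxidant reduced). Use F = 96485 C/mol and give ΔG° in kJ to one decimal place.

NO₃⁻/NO (E° = +0.93 V) is the cathode; Cr³⁺/Cr²⁺ (E° = -0.42 V) is the anode, so E°cell = +1.35 V.
Balancing electrons gives n = 3 (lcm of 3 and 1).
ΔG° = −nFE° = −(3)(96485)(+1.35) = -390,764 J = -390.8 kJ.

-390.8 kJ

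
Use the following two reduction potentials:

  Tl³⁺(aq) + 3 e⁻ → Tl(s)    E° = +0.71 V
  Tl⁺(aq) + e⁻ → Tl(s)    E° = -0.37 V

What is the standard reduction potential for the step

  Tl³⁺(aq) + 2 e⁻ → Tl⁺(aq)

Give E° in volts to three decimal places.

+1.250 V

Sequential free energies add, so n₃E°₃ = n₁E°₁ + n₂E°₂.
With n₃ = 3, and the known step contributing 1×(-0.37) V, the unknown satisfies 2·E° = 3×(+0.71) − 1×(-0.37) = +2.500.
E° = +2.500 / 2 = +1.250 V.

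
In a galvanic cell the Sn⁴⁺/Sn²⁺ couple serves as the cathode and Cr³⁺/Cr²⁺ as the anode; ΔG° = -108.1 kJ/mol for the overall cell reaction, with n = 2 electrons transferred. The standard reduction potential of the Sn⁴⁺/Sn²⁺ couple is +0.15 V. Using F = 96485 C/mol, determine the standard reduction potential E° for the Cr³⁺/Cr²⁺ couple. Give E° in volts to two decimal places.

E°cell = −ΔG°/(nF) = −(-108.1×10³)/((2)(96485)) = +0.560 V.
Since Sn⁴⁺/Sn²⁺ is the cathode and Cr³⁺/Cr²⁺ the anode, E°cell = E°(Sn⁴⁺/Sn²⁺) − E°(Cr³⁺/Cr²⁺).
So E°(Cr³⁺/Cr²⁺) = E°(Sn⁴⁺/Sn²⁺) − E°cell = (+0.15) − (+0.560) = -0.41 V.

-0.41 V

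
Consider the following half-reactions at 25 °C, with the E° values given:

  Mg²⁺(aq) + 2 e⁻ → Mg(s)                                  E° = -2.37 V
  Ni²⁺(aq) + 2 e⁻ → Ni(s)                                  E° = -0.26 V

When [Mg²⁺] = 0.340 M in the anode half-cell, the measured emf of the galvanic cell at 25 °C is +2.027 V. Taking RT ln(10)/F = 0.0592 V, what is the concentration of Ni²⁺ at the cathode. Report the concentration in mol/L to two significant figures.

0.00053 M

Ni²⁺/Ni is the cathode, Mg²⁺/Mg the anode: E°cell = +2.11 V, n = 2.
Overall reaction: Ni²⁺(aq) + Mg(s) → Ni(s) + Mg²⁺(aq); Q = [Mg²⁺]^1/[Ni²⁺]^1.
From E = E° − (0.0592/n) log Q: log Q = (E° − E)·n/0.0592 = (+2.11 − (+2.027))·2/0.0592 = 2.8041.
So 1·log[Ni²⁺] = 1·log(0.34) − log Q = -0.4685 − (2.8041) = -3.2726; [Ni²⁺] = 10^(-3.2726) ≈ 0.00053 M.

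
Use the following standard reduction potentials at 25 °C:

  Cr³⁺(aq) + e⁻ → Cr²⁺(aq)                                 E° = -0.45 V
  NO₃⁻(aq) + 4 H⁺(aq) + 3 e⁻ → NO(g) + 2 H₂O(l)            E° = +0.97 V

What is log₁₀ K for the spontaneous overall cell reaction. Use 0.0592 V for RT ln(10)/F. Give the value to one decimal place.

Cathode: NO₃⁻/NO; anode: Cr³⁺/Cr²⁺. E°cell = +1.42 V, n = 3.
log K = nE°cell / 0.0592 = (3)(+1.42) / 0.0592 = 72.0.

72.0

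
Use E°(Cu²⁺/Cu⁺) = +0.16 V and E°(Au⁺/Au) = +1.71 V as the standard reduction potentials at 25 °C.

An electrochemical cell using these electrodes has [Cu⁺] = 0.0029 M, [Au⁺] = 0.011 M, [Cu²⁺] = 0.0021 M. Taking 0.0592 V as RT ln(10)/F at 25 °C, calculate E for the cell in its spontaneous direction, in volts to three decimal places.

+1.442 V

Au⁺/Au is the cathode (higher E°), Cu²⁺/Cu⁺ the anode: E°cell = +1.71 − (+0.16) = +1.55 V, n = 1.
Overall: Au⁺(aq) + Cu⁺(aq) → Au(s) + Cu²⁺(aq)
Q = [Cu²⁺] / ([Au⁺]·[Cu⁺]); log Q = 1.818.
E = E° − (0.0592/n) log Q = +1.55 − (0.0592/1)(1.818) = +1.442 V.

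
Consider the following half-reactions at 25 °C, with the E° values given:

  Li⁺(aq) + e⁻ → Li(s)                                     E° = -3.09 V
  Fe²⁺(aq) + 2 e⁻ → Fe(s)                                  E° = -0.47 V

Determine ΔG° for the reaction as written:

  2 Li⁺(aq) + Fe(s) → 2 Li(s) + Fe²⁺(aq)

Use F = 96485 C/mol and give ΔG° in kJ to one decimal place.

As written, Li⁺/Li is reduced (cathode) and Fe²⁺/Fe is oxidised (anode), so E°cell = (-3.09) − (-0.47) = -2.62 V.
Balancing electrons gives n = 2.
ΔG° = −nFE° = −(2)(96485)(-2.62) = 505,581 J = +505.6 kJ.

+505.6 kJ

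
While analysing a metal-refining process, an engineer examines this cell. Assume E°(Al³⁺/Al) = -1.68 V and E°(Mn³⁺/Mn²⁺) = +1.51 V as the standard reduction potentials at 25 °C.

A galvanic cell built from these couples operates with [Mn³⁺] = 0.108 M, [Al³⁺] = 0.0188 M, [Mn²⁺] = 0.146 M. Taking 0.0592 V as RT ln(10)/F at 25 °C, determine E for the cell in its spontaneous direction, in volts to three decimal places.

Mn³⁺/Mn²⁺ is the cathode (higher E°), Al³⁺/Al the anode: E°cell = +1.51 − (-1.68) = +3.19 V, n = 3.
Overall: 3 Mn³⁺(aq) + Al(s) → 3 Mn²⁺(aq) + Al³⁺(aq)
Q = [Mn²⁺]^3·[Al³⁺] / ([Mn³⁺]^3); log Q = -1.333.
E = E° − (0.0592/n) log Q = +3.19 − (0.0592/3)(-1.333) = +3.216 V.

+3.216 V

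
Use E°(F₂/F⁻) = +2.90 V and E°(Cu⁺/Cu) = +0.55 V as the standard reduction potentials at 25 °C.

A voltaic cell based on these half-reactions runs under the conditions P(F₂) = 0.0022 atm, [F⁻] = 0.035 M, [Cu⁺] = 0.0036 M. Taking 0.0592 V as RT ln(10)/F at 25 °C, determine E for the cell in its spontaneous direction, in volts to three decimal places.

+2.502 V

F₂/F⁻ is the cathode (higher E°), Cu⁺/Cu the anode: E°cell = +2.90 − (+0.55) = +2.35 V, n = 2.
Overall: F₂(g) + 2 Cu(s) → 2 F⁻(aq) + 2 Cu⁺(aq)
Q = [F⁻]^2·[Cu⁺]^2 / (P(F₂)); log Q = -5.142.
E = E° − (0.0592/n) log Q = +2.35 − (0.0592/2)(-5.142) = +2.502 V.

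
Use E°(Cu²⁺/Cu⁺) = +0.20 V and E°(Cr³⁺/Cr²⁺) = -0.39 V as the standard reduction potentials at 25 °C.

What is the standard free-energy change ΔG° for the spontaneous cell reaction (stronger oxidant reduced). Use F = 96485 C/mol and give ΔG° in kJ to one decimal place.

-56.9 kJ

Cu²⁺/Cu⁺ (E° = +0.20 V) is the cathode; Cr³⁺/Cr²⁺ (E° = -0.39 V) is the anode, so E°cell = +0.59 V.
Balancing electrons gives n = 1 (lcm of 1 and 1).
ΔG° = −nFE° = −(1)(96485)(+0.59) = -56,926 J = -56.9 kJ.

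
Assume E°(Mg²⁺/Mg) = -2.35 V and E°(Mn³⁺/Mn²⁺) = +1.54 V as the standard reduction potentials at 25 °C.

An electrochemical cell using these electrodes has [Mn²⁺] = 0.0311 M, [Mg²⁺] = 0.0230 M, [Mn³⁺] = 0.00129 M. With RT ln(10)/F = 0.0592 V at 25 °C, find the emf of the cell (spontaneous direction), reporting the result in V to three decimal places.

+3.857 V

Mn³⁺/Mn²⁺ is the cathode (higher E°), Mg²⁺/Mg the anode: E°cell = +1.54 − (-2.35) = +3.89 V, n = 2.
Overall: 2 Mn³⁺(aq) + Mg(s) → 2 Mn²⁺(aq) + Mg²⁺(aq)
Q = [Mn²⁺]^2·[Mg²⁺] / ([Mn³⁺]^2); log Q = 1.126.
E = E° − (0.0592/n) log Q = +3.89 − (0.0592/2)(1.126) = +3.857 V.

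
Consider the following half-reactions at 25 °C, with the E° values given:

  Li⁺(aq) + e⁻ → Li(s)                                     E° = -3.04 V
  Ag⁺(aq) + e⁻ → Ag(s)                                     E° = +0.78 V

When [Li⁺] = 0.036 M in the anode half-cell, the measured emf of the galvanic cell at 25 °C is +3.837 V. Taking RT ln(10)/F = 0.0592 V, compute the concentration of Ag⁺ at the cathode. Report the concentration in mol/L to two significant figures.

Ag⁺/Ag is the cathode, Li⁺/Li the anode: E°cell = +3.82 V, n = 1.
Overall reaction: Ag⁺(aq) + Li(s) → Ag(s) + Li⁺(aq); Q = [Li⁺]^1/[Ag⁺]^1.
From E = E° − (0.0592/n) log Q: log Q = (E° − E)·n/0.0592 = (+3.82 − (+3.837))·1/0.0592 = -0.2872.
So 1·log[Ag⁺] = 1·log(0.036) − log Q = -1.4437 − (-0.2872) = -1.1565; [Ag⁺] = 10^(-1.1565) ≈ 0.070 M.

0.070 M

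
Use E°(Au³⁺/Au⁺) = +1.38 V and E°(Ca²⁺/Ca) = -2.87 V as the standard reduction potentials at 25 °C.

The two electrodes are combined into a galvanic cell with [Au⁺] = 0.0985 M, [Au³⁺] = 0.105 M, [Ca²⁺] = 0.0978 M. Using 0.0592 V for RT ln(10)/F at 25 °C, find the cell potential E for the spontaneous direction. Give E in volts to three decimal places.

Au³⁺/Au⁺ is the cathode (higher E°), Ca²⁺/Ca the anode: E°cell = +1.38 − (-2.87) = +4.25 V, n = 2.
Overall: Au³⁺(aq) + Ca(s) → Au⁺(aq) + Ca²⁺(aq)
Q = [Au⁺]·[Ca²⁺] / ([Au³⁺]); log Q = -1.037.
E = E° − (0.0592/n) log Q = +4.25 − (0.0592/2)(-1.037) = +4.281 V.

+4.281 V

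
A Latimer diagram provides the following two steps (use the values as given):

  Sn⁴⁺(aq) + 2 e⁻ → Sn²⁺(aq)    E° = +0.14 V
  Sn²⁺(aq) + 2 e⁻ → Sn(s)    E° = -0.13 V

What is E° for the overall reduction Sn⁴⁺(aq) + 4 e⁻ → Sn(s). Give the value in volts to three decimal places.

+0.005 V

Since ΔG° = −nFE° is additive over sequential reductions, n₃E°₃ = n₁E°₁ + n₂E°₂.
E°₃ = (2×+0.14 + 2×-0.13) / 4 = (+0.020) / 4 = +0.005 V.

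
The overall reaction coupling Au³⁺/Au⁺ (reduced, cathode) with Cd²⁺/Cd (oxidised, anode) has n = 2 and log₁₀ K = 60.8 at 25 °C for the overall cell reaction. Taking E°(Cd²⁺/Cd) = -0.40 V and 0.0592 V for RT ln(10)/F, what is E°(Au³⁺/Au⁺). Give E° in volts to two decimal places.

E°cell = (0.0592/n)·log K = (0.0592/2)(60.8) = +1.800 V.
Since Au³⁺/Au⁺ is the cathode and Cd²⁺/Cd the anode, E°cell = E°(Au³⁺/Au⁺) − E°(Cd²⁺/Cd).
So E°(Au³⁺/Au⁺) = E°cell + E°(Cd²⁺/Cd) = +1.800 + (-0.40) = +1.40 V.

+1.40 V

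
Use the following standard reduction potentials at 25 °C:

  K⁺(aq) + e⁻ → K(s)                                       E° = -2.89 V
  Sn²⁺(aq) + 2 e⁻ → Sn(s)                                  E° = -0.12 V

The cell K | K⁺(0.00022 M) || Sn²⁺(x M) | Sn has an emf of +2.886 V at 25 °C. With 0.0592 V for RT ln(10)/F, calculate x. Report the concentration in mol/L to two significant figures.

Sn²⁺/Sn is the cathode, K⁺/K the anode: E°cell = +2.77 V, n = 2.
Overall reaction: Sn²⁺(aq) + 2 K(s) → Sn(s) + 2 K⁺(aq); Q = [K⁺]^2/[Sn²⁺]^1.
From E = E° − (0.0592/n) log Q: log Q = (E° − E)·n/0.0592 = (+2.77 − (+2.886))·2/0.0592 = -3.9189.
So 1·log[Sn²⁺] = 2·log(0.00022) − log Q = -7.3152 − (-3.9189) = -3.3963; [Sn²⁺] = 10^(-3.3963) ≈ 0.00040 M.

0.00040 M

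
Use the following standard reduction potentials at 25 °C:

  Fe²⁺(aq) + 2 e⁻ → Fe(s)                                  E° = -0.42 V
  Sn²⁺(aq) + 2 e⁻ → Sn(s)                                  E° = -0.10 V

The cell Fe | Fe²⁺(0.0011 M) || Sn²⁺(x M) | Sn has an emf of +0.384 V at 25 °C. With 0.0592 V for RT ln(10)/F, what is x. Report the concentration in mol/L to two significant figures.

0.16 M

Sn²⁺/Sn is the cathode, Fe²⁺/Fe the anode: E°cell = +0.32 V, n = 2.
Overall reaction: Sn²⁺(aq) + Fe(s) → Sn(s) + Fe²⁺(aq); Q = [Fe²⁺]^1/[Sn²⁺]^1.
From E = E° − (0.0592/n) log Q: log Q = (E° − E)·n/0.0592 = (+0.32 − (+0.384))·2/0.0592 = -2.1622.
So 1·log[Sn²⁺] = 1·log(0.0011) − log Q = -2.9586 − (-2.1622) = -0.7964; [Sn²⁺] = 10^(-0.7964) ≈ 0.16 M.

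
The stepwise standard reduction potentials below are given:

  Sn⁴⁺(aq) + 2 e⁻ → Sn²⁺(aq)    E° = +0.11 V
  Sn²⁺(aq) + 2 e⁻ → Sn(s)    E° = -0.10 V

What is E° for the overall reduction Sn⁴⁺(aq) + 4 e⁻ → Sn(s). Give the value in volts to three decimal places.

Standard free energies of sequential steps add: ΔG°₃ = ΔG°₁ + ΔG°₂, so n₃E°₃ = n₁E°₁ + n₂E°₂.
E°₃ = (2×+0.11 + 2×-0.10) / 4 = (+0.020) / 4 = +0.005 V.

+0.005 V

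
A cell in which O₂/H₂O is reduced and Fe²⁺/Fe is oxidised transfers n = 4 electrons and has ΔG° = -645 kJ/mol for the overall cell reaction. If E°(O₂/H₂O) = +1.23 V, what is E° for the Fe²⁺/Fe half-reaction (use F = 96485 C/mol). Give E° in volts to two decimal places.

-0.44 V

E°cell = −ΔG°/(nF) = −(-645×10³)/((4)(96485)) = +1.671 V.
Since O₂/H₂O is the cathode and Fe²⁺/Fe the anode, E°cell = E°(O₂/H₂O) − E°(Fe²⁺/Fe).
So E°(Fe²⁺/Fe) = E°(O₂/H₂O) − E°cell = (+1.23) − (+1.671) = -0.44 V.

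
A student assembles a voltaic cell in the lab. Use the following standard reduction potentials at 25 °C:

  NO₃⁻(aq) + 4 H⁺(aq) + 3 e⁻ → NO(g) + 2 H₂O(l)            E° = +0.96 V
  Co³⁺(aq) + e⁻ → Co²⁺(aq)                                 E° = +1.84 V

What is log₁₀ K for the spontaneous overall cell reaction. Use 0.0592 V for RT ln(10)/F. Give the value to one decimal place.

Cathode: Co³⁺/Co²⁺; anode: NO₃⁻/NO. E°cell = +0.88 V, n = 3.
log K = nE°cell / 0.0592 = (3)(+0.88) / 0.0592 = 44.6.

44.6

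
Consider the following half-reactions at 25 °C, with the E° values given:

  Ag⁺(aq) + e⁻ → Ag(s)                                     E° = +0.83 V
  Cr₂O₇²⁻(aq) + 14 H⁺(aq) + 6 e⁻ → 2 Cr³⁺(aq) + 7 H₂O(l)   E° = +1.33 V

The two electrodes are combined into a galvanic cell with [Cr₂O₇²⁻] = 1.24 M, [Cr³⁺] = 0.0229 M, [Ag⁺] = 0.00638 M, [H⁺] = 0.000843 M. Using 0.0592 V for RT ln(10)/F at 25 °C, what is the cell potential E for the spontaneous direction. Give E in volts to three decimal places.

Cr₂O₇²⁻/Cr³⁺ is the cathode (higher E°), Ag⁺/Ag the anode: E°cell = +1.33 − (+0.83) = +0.50 V, n = 6.
Overall: Cr₂O₇²⁻(aq) + 14 H⁺(aq) + 6 Ag(s) → 2 Cr³⁺(aq) + 7 H₂O(l) + 6 Ag⁺(aq)
Q = [Cr³⁺]^2·[Ag⁺]^6 / ([Cr₂O₇²⁻]·[H⁺]^14); log Q = 26.494.
E = E° − (0.0592/n) log Q = +0.50 − (0.0592/6)(26.494) = +0.239 V.

+0.239 V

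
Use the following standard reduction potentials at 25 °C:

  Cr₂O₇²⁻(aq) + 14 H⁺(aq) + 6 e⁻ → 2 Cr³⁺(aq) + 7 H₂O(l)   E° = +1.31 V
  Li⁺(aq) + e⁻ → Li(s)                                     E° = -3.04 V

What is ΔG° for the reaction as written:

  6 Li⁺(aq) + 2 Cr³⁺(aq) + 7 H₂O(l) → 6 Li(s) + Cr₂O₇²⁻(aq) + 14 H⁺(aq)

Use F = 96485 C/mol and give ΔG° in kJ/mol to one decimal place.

+2518.3 kJ/mol

As written, Li⁺/Li is reduced (cathode) and Cr₂O₇²⁻/Cr³⁺ is oxidised (anode), so E°cell = (-3.04) − (+1.31) = -4.35 V.
Balancing electrons gives n = 6.
ΔG° = −nFE° = −(6)(96485)(-4.35) = 2,518,258 J = +2518.3 kJ/mol.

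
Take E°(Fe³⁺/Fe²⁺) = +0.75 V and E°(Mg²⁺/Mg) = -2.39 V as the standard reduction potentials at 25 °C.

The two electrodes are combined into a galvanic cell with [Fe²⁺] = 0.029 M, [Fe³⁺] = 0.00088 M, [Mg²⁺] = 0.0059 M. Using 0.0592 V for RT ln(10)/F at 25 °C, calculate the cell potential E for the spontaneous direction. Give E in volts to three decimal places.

Fe³⁺/Fe²⁺ is the cathode (higher E°), Mg²⁺/Mg the anode: E°cell = +0.75 − (-2.39) = +3.14 V, n = 2.
Overall: 2 Fe³⁺(aq) + Mg(s) → 2 Fe²⁺(aq) + Mg²⁺(aq)
Q = [Fe²⁺]^2·[Mg²⁺] / ([Fe³⁺]^2); log Q = 0.807.
E = E° − (0.0592/n) log Q = +3.14 − (0.0592/2)(0.807) = +3.116 V.

+3.116 V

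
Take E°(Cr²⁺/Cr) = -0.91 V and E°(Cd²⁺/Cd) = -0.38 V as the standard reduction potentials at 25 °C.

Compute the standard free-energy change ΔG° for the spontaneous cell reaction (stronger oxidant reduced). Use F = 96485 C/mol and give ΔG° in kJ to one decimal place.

-102.3 kJ

Cd²⁺/Cd (E° = -0.38 V) is the cathode; Cr²⁺/Cr (E° = -0.91 V) is the anode, so E°cell = +0.53 V.
Balancing electrons gives n = 2 (lcm of 2 and 2).
ΔG° = −nFE° = −(2)(96485)(+0.53) = -102,274 J = -102.3 kJ.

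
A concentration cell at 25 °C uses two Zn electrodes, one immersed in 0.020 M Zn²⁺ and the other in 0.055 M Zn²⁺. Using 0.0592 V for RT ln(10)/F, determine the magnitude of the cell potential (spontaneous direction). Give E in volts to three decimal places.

For a concentration cell E°cell = 0. The 0.055 M side is the cathode (reduction is favoured where [Zn²⁺] is higher).
With n = 2, E = −(0.0592/2) log([Zn²⁺]ₐₙ/[Zn²⁺]꜀ₐₜ) = −(0.0592/2) log(0.02/0.055) = −(0.0592/2)(-0.439) = +0.013 V.

+0.013 V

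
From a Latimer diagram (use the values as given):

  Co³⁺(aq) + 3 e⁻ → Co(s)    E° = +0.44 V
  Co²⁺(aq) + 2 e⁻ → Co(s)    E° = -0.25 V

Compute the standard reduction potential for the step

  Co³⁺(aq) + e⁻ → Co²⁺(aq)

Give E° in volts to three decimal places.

Sequential free energies add, so n₃E°₃ = n₁E°₁ + n₂E°₂.
With n₃ = 3, and the known step contributing 2×(-0.25) V, the unknown satisfies 1·E° = 3×(+0.44) − 2×(-0.25) = +1.820.
E° = +1.820 / 1 = +1.820 V.

+1.820 V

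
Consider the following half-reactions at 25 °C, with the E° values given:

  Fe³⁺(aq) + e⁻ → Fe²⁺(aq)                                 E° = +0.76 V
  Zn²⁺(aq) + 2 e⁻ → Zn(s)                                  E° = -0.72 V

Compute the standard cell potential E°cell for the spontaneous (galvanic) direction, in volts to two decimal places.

+1.48 V

The Fe³⁺/Fe²⁺ couple has the higher reduction potential, so it is the cathode; Zn²⁺/Zn is oxidised at the anode.
E°cell = E°(cathode) − E°(anode) = (+0.76) − (-0.72) = +1.48 V.
Since E°cell > 0, the reaction is spontaneous under standard conditions.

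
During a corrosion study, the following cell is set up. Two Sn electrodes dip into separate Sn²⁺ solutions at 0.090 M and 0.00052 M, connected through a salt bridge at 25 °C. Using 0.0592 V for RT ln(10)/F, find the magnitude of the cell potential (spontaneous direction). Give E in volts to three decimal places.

+0.066 V

For a concentration cell E°cell = 0. The 0.090 M side is the cathode (reduction is favoured where [Sn²⁺] is higher).
With n = 2, E = −(0.0592/2) log([Sn²⁺]ₐₙ/[Sn²⁺]꜀ₐₜ) = −(0.0592/2) log(0.00052/0.09) = −(0.0592/2)(-2.238) = +0.066 V.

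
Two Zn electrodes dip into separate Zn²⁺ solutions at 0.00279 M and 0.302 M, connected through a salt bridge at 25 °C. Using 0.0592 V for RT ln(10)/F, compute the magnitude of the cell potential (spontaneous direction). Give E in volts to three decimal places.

+0.060 V

For a concentration cell E°cell = 0. The 0.302 M side is the cathode (reduction is favoured where [Zn²⁺] is higher).
With n = 2, E = −(0.0592/2) log([Zn²⁺]ₐₙ/[Zn²⁺]꜀ₐₜ) = −(0.0592/2) log(0.00279/0.302) = −(0.0592/2)(-2.034) = +0.060 V.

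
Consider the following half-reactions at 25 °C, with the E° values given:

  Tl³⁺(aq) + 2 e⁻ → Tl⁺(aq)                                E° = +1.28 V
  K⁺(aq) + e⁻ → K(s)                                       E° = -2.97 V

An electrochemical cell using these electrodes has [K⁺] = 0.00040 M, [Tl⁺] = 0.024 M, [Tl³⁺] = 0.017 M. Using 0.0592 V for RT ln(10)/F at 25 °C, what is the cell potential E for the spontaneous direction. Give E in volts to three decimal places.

Tl³⁺/Tl⁺ is the cathode (higher E°), K⁺/K the anode: E°cell = +1.28 − (-2.97) = +4.25 V, n = 2.
Overall: Tl³⁺(aq) + 2 K(s) → Tl⁺(aq) + 2 K⁺(aq)
Q = [Tl⁺]·[K⁺]^2 / ([Tl³⁺]); log Q = -6.646.
E = E° − (0.0592/n) log Q = +4.25 − (0.0592/2)(-6.646) = +4.447 V.

+4.447 V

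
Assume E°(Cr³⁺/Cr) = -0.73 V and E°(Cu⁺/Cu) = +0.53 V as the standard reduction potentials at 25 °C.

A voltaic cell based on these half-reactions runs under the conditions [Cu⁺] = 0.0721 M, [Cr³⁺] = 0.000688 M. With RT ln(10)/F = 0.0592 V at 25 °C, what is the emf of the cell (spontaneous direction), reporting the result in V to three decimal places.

Cu⁺/Cu is the cathode (higher E°), Cr³⁺/Cr the anode: E°cell = +0.53 − (-0.73) = +1.26 V, n = 3.
Overall: 3 Cu⁺(aq) + Cr(s) → 3 Cu(s) + Cr³⁺(aq)
Q = [Cr³⁺] / ([Cu⁺]^3); log Q = 0.264.
E = E° − (0.0592/n) log Q = +1.26 − (0.0592/3)(0.264) = +1.255 V.

+1.255 V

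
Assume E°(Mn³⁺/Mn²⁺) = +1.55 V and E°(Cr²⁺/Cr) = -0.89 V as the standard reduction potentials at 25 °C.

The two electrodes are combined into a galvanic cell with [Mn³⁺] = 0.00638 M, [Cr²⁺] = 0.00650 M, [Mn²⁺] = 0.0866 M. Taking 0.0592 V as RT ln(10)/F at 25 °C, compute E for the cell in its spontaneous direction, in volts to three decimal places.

Mn³⁺/Mn²⁺ is the cathode (higher E°), Cr²⁺/Cr the anode: E°cell = +1.55 − (-0.89) = +2.44 V, n = 2.
Overall: 2 Mn³⁺(aq) + Cr(s) → 2 Mn²⁺(aq) + Cr²⁺(aq)
Q = [Mn²⁺]^2·[Cr²⁺] / ([Mn³⁺]^2); log Q = 0.078.
E = E° − (0.0592/n) log Q = +2.44 − (0.0592/2)(0.078) = +2.438 V.

+2.438 V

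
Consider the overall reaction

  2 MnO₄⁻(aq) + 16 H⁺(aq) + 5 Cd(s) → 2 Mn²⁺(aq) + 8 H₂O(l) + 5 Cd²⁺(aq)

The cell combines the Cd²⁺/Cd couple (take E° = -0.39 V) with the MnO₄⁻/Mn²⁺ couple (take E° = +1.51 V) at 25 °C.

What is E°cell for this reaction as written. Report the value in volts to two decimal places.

The MnO₄⁻/Mn²⁺ couple has the higher reduction potential, so it is the cathode; Cd²⁺/Cd is oxidised at the anode.
E°cell = E°(cathode) − E°(anode) = (+1.51) − (-0.39) = +1.90 V.

+1.90 V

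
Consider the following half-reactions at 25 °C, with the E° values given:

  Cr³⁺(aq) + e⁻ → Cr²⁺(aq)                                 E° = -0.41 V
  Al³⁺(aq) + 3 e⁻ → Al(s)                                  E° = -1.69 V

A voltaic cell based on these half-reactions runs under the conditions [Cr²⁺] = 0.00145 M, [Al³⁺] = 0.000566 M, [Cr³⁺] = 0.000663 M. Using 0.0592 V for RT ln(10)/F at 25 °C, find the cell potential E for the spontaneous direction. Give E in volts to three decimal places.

Cr³⁺/Cr²⁺ is the cathode (higher E°), Al³⁺/Al the anode: E°cell = -0.41 − (-1.69) = +1.28 V, n = 3.
Overall: 3 Cr³⁺(aq) + Al(s) → 3 Cr²⁺(aq) + Al³⁺(aq)
Q = [Cr²⁺]^3·[Al³⁺] / ([Cr³⁺]^3); log Q = -2.228.
E = E° − (0.0592/n) log Q = +1.28 − (0.0592/3)(-2.228) = +1.324 V.

+1.324 V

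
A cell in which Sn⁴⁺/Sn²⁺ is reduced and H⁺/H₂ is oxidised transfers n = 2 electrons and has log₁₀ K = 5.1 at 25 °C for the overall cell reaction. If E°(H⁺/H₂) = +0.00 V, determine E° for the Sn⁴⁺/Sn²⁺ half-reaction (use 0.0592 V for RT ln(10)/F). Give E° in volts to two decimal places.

+0.15 V

E°cell = (0.0592/n)·log K = (0.0592/2)(5.1) = +0.151 V.
Since Sn⁴⁺/Sn²⁺ is the cathode and H⁺/H₂ the anode, E°cell = E°(Sn⁴⁺/Sn²⁺) − E°(H⁺/H₂).
So E°(Sn⁴⁺/Sn²⁺) = E°cell + E°(H⁺/H₂) = +0.151 + (+0.00) = +0.15 V.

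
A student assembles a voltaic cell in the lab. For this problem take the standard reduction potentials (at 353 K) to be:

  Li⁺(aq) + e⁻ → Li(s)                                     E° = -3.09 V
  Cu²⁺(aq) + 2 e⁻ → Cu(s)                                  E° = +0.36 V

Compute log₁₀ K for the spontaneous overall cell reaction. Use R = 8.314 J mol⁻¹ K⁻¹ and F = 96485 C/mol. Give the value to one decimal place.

Cathode: Cu²⁺/Cu; anode: Li⁺/Li. E°cell = (+0.36) − (-3.09) = +3.45 V, with n = 2.
ΔG° = −nFE° = −RT ln K, so ln K = nFE°/(RT) = (2)(96485)(+3.45) / ((8.314)(353)) = 226.842.
log₁₀ K = 226.842 / ln 10 = 98.5.

98.5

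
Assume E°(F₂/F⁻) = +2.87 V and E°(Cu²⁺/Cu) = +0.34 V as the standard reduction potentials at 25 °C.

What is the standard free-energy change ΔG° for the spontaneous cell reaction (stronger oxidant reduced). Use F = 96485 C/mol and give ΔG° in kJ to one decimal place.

-488.2 kJ

F₂/F⁻ (E° = +2.87 V) is the cathode; Cu²⁺/Cu (E° = +0.34 V) is the anode, so E°cell = +2.53 V.
Balancing electrons gives n = 2 (lcm of 2 and 2).
ΔG° = −nFE° = −(2)(96485)(+2.53) = -488,214 J = -488.2 kJ.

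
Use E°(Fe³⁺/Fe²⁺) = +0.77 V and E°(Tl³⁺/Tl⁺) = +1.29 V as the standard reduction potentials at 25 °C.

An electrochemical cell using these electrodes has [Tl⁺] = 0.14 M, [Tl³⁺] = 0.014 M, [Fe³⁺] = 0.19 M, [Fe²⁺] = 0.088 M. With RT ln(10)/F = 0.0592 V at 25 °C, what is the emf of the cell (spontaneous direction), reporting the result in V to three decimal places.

Tl³⁺/Tl⁺ is the cathode (higher E°), Fe³⁺/Fe²⁺ the anode: E°cell = +1.29 − (+0.77) = +0.52 V, n = 2.
Overall: Tl³⁺(aq) + 2 Fe²⁺(aq) → Tl⁺(aq) + 2 Fe³⁺(aq)
Q = [Tl⁺]·[Fe³⁺]^2 / ([Tl³⁺]·[Fe²⁺]^2); log Q = 1.669.
E = E° − (0.0592/n) log Q = +0.52 − (0.0592/2)(1.669) = +0.471 V.

+0.471 V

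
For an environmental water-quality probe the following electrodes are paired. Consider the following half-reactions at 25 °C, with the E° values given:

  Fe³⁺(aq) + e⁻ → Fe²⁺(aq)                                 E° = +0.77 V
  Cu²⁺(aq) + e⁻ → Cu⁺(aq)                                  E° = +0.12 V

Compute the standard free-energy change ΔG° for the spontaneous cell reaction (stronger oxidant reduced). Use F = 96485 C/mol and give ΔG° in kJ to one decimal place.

-62.7 kJ

Fe³⁺/Fe²⁺ (E° = +0.77 V) is the cathode; Cu²⁺/Cu⁺ (E° = +0.12 V) is the anode, so E°cell = +0.65 V.
Balancing electrons gives n = 1 (lcm of 1 and 1).
ΔG° = −nFE° = −(1)(96485)(+0.65) = -62,715 J = -62.7 kJ.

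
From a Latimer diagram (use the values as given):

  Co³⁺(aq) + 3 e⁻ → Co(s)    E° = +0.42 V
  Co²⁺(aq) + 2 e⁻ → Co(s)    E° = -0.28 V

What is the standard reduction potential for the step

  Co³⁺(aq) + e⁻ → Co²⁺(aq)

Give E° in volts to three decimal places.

Sequential free energies add, so n₃E°₃ = n₁E°₁ + n₂E°₂.
With n₃ = 3, and the known step contributing 2×(-0.28) V, the unknown satisfies 1·E° = 3×(+0.42) − 2×(-0.28) = +1.820.
E° = +1.820 / 1 = +1.820 V.

+1.820 V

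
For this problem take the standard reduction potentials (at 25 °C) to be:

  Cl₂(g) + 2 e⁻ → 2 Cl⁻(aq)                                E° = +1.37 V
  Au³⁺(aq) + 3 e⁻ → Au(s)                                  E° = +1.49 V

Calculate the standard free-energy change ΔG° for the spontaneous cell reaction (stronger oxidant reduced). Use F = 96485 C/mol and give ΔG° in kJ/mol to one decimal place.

Au³⁺/Au (E° = +1.49 V) is the cathode; Cl₂/Cl⁻ (E° = +1.37 V) is the anode, so E°cell = +0.12 V.
Balancing electrons gives n = 6 (lcm of 3 and 2).
ΔG° = −nFE° = −(6)(96485)(+0.12) = -69,469 J = -69.5 kJ/mol.

-69.5 kJ/mol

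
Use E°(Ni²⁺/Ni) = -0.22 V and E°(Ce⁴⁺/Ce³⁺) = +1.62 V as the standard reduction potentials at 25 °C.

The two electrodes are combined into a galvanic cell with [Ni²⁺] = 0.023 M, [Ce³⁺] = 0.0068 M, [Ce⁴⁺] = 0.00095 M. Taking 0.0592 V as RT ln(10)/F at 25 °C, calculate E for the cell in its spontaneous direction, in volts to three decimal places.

Ce⁴⁺/Ce³⁺ is the cathode (higher E°), Ni²⁺/Ni the anode: E°cell = +1.62 − (-0.22) = +1.84 V, n = 2.
Overall: 2 Ce⁴⁺(aq) + Ni(s) → 2 Ce³⁺(aq) + Ni²⁺(aq)
Q = [Ce³⁺]^2·[Ni²⁺] / ([Ce⁴⁺]^2); log Q = 0.071.
E = E° − (0.0592/n) log Q = +1.84 − (0.0592/2)(0.071) = +1.838 V.

+1.838 V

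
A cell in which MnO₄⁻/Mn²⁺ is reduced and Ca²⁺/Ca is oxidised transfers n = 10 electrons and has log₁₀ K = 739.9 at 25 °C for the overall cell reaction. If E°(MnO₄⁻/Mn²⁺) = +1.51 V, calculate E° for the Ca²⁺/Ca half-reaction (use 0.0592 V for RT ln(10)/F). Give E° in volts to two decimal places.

-2.87 V

E°cell = (0.0592/n)·log K = (0.0592/10)(739.9) = +4.380 V.
Since MnO₄⁻/Mn²⁺ is the cathode and Ca²⁺/Ca the anode, E°cell = E°(MnO₄⁻/Mn²⁺) − E°(Ca²⁺/Ca).
So E°(Ca²⁺/Ca) = E°(MnO₄⁻/Mn²⁺) − E°cell = (+1.51) − (+4.380) = -2.87 V.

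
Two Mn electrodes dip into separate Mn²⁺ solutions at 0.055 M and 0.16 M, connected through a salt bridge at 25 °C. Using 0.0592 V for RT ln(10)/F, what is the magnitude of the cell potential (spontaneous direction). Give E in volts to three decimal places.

+0.014 V

For a concentration cell E°cell = 0. The 0.16 M side is the cathode (reduction is favoured where [Mn²⁺] is higher).
With n = 2, E = −(0.0592/2) log([Mn²⁺]ₐₙ/[Mn²⁺]꜀ₐₜ) = −(0.0592/2) log(0.055/0.16) = −(0.0592/2)(-0.464) = +0.014 V.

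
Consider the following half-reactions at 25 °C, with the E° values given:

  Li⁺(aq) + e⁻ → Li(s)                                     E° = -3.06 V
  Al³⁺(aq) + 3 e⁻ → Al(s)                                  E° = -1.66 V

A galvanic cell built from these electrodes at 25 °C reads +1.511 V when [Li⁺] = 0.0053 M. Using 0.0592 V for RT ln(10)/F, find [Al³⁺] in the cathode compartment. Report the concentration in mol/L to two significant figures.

0.063 M

Al³⁺/Al is the cathode, Li⁺/Li the anode: E°cell = +1.40 V, n = 3.
Overall reaction: Al³⁺(aq) + 3 Li(s) → Al(s) + 3 Li⁺(aq); Q = [Li⁺]^3/[Al³⁺]^1.
From E = E° − (0.0592/n) log Q: log Q = (E° − E)·n/0.0592 = (+1.40 − (+1.511))·3/0.0592 = -5.6250.
So 1·log[Al³⁺] = 3·log(0.0053) − log Q = -6.8272 − (-5.6250) = -1.2022; [Al³⁺] = 10^(-1.2022) ≈ 0.063 M.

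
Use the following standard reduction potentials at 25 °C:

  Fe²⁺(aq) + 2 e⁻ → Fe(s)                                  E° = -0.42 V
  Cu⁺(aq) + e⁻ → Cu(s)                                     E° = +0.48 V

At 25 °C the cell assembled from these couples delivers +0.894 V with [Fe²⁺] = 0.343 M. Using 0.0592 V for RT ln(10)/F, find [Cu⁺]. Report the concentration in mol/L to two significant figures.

0.46 M

Cu⁺/Cu is the cathode, Fe²⁺/Fe the anode: E°cell = +0.90 V, n = 2.
Overall reaction: 2 Cu⁺(aq) + Fe(s) → 2 Cu(s) + Fe²⁺(aq); Q = [Fe²⁺]^1/[Cu⁺]^2.
From E = E° − (0.0592/n) log Q: log Q = (E° − E)·n/0.0592 = (+0.90 − (+0.894))·2/0.0592 = 0.2027.
So 2·log[Cu⁺] = 1·log(0.343) − log Q = -0.4647 − (0.2027) = -0.6674; log[Cu⁺] = -0.6674 / 2 = -0.3337; [Cu⁺] = 10^(-0.3337) ≈ 0.46 M.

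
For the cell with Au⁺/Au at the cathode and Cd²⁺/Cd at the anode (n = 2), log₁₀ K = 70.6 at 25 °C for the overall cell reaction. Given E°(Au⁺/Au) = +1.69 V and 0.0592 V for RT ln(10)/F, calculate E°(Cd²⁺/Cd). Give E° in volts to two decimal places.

E°cell = (0.0592/n)·log K = (0.0592/2)(70.6) = +2.090 V.
Since Au⁺/Au is the cathode and Cd²⁺/Cd the anode, E°cell = E°(Au⁺/Au) − E°(Cd²⁺/Cd).
So E°(Cd²⁺/Cd) = E°(Au⁺/Au) − E°cell = (+1.69) − (+2.090) = -0.40 V.

-0.40 V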